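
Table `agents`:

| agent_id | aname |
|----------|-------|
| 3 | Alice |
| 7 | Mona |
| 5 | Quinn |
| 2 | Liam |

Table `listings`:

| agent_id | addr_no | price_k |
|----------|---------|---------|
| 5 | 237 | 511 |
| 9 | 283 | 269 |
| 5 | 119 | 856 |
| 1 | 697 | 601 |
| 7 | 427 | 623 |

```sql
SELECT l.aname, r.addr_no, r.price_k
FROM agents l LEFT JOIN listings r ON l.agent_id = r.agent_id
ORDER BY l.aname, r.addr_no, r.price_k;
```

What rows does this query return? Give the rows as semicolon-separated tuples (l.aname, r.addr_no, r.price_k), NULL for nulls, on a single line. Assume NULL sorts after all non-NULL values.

(Alice, NULL, NULL); (Liam, NULL, NULL); (Mona, 427, 623); (Quinn, 119, 856); (Quinn, 237, 511)

LEFT JOIN keeps every row from `agents`; unmatched rows get NULL for `listings`'s columns.
Matching on l.agent_id = r.agent_id.
- agent_id=3: no r row matches, row kept with r columns NULL.
- agent_id=7: 1 matching r row(s), so 1 row(s) emitted.
- agent_id=5: 2 matching r row(s), so 2 row(s) emitted.
- agent_id=2: no r row matches, row kept with r columns NULL.
After projecting and ordering:
l.aname | r.addr_no | r.price_k
Alice | NULL | NULL
Liam | NULL | NULL
Mona | 427 | 623
Quinn | 119 | 856
Quinn | 237 | 511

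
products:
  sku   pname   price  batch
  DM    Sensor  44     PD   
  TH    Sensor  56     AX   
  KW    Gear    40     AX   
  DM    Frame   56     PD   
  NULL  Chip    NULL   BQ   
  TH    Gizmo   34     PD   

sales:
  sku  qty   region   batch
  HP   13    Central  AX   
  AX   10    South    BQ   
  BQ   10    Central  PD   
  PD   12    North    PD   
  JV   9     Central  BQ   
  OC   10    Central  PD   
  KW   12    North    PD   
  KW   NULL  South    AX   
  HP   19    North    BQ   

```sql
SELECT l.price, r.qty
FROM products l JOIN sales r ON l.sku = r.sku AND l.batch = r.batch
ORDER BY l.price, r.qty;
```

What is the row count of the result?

INNER JOIN keeps only pairs where the ON condition holds.
Matching on l.sku = r.sku AND l.batch = r.batch. A NULL in a compared column never satisfies the condition.
Matched pairs: 1.
Total: 1 rows.

1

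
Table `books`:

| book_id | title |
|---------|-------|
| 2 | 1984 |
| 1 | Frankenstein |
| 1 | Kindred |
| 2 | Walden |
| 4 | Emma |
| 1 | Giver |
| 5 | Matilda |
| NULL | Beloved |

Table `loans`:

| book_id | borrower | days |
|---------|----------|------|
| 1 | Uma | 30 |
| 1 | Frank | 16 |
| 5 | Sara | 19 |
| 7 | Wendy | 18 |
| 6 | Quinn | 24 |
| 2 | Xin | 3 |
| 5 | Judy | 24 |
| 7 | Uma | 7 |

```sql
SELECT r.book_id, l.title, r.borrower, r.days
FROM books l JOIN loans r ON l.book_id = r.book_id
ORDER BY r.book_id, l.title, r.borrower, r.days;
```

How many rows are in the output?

10

INNER JOIN keeps only pairs where the ON condition holds.
Matching on l.book_id = r.book_id. A NULL in a compared column never satisfies the condition.
Matched pairs: 10.
Total: 10 rows.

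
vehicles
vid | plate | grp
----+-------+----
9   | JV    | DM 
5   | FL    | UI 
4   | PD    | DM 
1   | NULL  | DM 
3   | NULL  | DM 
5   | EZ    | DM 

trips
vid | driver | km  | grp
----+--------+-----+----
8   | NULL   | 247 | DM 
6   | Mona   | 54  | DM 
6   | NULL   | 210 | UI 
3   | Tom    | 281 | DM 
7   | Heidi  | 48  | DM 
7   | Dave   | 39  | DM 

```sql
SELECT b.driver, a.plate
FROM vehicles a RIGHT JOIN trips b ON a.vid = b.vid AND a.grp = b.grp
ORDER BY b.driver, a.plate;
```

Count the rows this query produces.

6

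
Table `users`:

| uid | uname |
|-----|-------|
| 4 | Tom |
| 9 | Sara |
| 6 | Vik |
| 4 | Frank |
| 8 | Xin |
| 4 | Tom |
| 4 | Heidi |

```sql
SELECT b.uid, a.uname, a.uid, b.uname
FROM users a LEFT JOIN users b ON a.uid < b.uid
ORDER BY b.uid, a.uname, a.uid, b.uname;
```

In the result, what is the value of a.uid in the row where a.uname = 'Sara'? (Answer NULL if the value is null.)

9

LEFT JOIN keeps every row from `users a`; unmatched rows get NULL for `users b`'s columns.
Matching on a.uid < b.uid.
Matched pairs: 15; unmatched a rows kept: 1.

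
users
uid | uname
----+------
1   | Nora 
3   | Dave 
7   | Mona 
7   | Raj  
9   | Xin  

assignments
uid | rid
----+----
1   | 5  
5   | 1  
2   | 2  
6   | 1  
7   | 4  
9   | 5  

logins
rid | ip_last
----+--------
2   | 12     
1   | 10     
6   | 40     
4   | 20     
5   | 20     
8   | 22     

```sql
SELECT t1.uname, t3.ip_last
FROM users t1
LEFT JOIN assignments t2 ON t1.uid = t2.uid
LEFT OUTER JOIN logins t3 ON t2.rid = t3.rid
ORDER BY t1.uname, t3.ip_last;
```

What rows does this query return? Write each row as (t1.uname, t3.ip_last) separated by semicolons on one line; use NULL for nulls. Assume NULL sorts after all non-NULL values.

Step 1 — t1 LEFT JOIN t2 on uid → 5 row(s).
Then LEFT JOIN `logins t3` on rid: each of those 5 rows is kept; rows whose t2.rid has no match in t3 get NULL for t3's columns.

(Dave, NULL); (Mona, 20); (Nora, 20); (Raj, 20); (Xin, 20)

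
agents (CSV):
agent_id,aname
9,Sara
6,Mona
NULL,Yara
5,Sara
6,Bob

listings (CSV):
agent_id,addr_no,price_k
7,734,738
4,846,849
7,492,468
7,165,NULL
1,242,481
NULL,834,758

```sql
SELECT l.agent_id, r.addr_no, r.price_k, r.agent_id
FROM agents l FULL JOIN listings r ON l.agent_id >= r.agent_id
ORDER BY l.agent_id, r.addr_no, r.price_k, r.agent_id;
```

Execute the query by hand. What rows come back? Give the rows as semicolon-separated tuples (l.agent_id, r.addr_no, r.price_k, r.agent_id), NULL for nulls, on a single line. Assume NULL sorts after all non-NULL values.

(5, 242, 481, 1); (5, 846, 849, 4); (6, 242, 481, 1); (6, 242, 481, 1); (6, 846, 849, 4); (6, 846, 849, 4); (9, 165, NULL, 7); (9, 242, 481, 1); (9, 492, 468, 7); (9, 734, 738, 7); (9, 846, 849, 4); (NULL, 834, 758, NULL); (NULL, NULL, NULL, NULL)

FULL OUTER JOIN keeps every row from both sides; unmatched rows get NULL for the other side's columns.
Matching on l.agent_id >= r.agent_id. A NULL in a compared column never satisfies the condition.
- l row (agent_id=9): matches 5 r row(s) → 5 output row(s).
- l row (agent_id=6): matches 2 r row(s) → 2 output row(s).
- l row (agent_id=NULL): no match → kept, r columns NULL.
- l row (agent_id=5): matches 2 r row(s) → 2 output row(s).
- l row (agent_id=6): matches 2 r row(s) → 2 output row(s).
- 1 r row(s) had no l match → kept, l columns NULL.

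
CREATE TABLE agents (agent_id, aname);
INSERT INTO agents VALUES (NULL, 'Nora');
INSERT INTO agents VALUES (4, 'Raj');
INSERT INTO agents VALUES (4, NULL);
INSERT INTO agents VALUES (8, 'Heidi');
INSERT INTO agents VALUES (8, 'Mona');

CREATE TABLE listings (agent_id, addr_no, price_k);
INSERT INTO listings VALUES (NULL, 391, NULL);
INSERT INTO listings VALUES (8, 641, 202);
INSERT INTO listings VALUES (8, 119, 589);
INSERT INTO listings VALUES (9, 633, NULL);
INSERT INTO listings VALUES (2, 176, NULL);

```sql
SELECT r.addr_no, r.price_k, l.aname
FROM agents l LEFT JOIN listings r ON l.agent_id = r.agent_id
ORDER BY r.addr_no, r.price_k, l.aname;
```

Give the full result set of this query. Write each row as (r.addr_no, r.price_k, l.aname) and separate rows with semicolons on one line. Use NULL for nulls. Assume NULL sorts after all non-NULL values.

LEFT JOIN keeps every row from `agents`; unmatched rows get NULL for `listings`'s columns.
Matching on l.agent_id = r.agent_id. A NULL in a compared column never satisfies the condition.
- agent_id=NULL: no r row matches, row kept with r columns NULL.
- agent_id=4: no r row matches, row kept with r columns NULL.
- agent_id=4: no r row matches, row kept with r columns NULL.
- agent_id=8: 2 matching r row(s), so 2 row(s) emitted.
- agent_id=8: 2 matching r row(s), so 2 row(s) emitted.
After projecting and ordering:
r.addr_no | r.price_k | l.aname
119 | 589 | Heidi
119 | 589 | Mona
641 | 202 | Heidi
641 | 202 | Mona
NULL | NULL | Nora
NULL | NULL | Raj
NULL | NULL | NULL

(119, 589, Heidi); (119, 589, Mona); (641, 202, Heidi); (641, 202, Mona); (NULL, NULL, Nora); (NULL, NULL, Raj); (NULL, NULL, NULL)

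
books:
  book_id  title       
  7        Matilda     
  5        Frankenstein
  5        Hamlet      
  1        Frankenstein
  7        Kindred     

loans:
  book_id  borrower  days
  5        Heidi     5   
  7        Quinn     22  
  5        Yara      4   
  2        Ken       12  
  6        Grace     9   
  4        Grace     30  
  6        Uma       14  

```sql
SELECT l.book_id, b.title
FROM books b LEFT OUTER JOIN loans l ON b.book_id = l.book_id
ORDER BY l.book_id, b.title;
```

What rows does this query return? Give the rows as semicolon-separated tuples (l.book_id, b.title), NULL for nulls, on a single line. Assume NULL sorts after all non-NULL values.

LEFT JOIN keeps every row from `books`; unmatched rows get NULL for `loans`'s columns.
Matching on b.book_id = l.book_id.
Matched pairs: 6; unmatched b rows kept: 1.

(5, Frankenstein); (5, Frankenstein); (5, Hamlet); (5, Hamlet); (7, Kindred); (7, Matilda); (NULL, Frankenstein)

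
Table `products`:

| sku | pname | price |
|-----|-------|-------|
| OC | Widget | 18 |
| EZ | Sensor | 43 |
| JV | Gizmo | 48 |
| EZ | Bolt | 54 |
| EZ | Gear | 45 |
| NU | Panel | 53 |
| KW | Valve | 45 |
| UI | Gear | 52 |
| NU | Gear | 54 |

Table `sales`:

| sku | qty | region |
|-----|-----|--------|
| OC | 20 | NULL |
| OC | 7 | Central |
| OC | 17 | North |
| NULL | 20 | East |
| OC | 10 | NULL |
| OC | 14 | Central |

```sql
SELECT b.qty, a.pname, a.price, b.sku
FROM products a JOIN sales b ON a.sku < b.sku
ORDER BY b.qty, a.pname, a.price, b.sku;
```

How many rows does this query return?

35

INNER JOIN keeps only pairs where the ON condition holds.
Matching on a.sku < b.sku. A NULL in a compared column never satisfies the condition.
- a (sku=OC) has no partner → excluded.
- a (sku=EZ) pairs with 5 row(s) of b.
- a (sku=JV) pairs with 5 row(s) of b.
- a (sku=EZ) pairs with 5 row(s) of b.
- a (sku=EZ) pairs with 5 row(s) of b.
- a (sku=NU) pairs with 5 row(s) of b.
- a (sku=KW) pairs with 5 row(s) of b.
- a (sku=UI) has no partner → excluded.
- a (sku=NU) pairs with 5 row(s) of b.
Total: 35 rows.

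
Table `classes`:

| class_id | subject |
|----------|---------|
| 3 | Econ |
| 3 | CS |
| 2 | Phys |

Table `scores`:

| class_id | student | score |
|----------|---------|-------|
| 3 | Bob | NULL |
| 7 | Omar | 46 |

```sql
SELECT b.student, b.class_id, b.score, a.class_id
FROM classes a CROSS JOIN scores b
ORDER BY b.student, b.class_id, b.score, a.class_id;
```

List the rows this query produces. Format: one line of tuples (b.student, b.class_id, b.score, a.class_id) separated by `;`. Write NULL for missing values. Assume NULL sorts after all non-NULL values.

(Bob, 3, NULL, 2); (Bob, 3, NULL, 3); (Bob, 3, NULL, 3); (Omar, 7, 46, 2); (Omar, 7, 46, 3); (Omar, 7, 46, 3)

CROSS JOIN pairs every row of `classes` with every row of `scores`: 3 × 2 = 6 rows.
After projecting and ordering:
b.student | b.class_id | b.score | a.class_id
Bob | 3 | NULL | 2
Bob | 3 | NULL | 3
Bob | 3 | NULL | 3
Omar | 7 | 46 | 2
Omar | 7 | 46 | 3
Omar | 7 | 46 | 3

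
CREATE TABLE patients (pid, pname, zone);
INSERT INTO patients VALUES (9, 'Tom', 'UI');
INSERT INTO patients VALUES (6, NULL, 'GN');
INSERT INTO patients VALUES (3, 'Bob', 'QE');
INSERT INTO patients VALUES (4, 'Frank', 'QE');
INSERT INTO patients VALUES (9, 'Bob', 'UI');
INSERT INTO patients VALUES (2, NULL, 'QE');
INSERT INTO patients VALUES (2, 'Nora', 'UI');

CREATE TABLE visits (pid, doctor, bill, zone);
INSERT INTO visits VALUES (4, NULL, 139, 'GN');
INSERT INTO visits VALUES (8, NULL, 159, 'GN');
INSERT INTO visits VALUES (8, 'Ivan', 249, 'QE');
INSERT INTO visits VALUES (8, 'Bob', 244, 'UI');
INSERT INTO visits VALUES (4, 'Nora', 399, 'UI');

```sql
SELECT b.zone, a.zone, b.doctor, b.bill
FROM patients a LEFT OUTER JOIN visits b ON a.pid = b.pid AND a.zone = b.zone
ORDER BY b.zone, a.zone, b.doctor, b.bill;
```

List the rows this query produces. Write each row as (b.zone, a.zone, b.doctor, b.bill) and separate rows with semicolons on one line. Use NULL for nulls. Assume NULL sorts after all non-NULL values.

(NULL, GN, NULL, NULL); (NULL, QE, NULL, NULL); (NULL, QE, NULL, NULL); (NULL, QE, NULL, NULL); (NULL, UI, NULL, NULL); (NULL, UI, NULL, NULL); (NULL, UI, NULL, NULL)

LEFT JOIN keeps every row from `patients`; unmatched rows get NULL for `visits`'s columns.
Matching on a.pid = b.pid AND a.zone = b.zone.
Matched pairs: 0; unmatched a rows kept: 7.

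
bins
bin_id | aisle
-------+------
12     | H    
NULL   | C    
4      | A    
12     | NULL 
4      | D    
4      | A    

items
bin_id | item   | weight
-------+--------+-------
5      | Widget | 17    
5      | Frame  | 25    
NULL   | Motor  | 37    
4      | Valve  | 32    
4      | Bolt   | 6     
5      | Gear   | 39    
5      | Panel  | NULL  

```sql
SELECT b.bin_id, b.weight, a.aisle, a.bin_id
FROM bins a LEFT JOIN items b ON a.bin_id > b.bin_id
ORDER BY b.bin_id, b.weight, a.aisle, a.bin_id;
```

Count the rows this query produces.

16

LEFT JOIN keeps every row from `bins`; unmatched rows get NULL for `items`'s columns.
Matching on a.bin_id > b.bin_id. A NULL in a compared column never satisfies the condition.
Matched pairs: 12; unmatched a rows kept: 4.
Total: 12 matched + 4 padded = 16 rows.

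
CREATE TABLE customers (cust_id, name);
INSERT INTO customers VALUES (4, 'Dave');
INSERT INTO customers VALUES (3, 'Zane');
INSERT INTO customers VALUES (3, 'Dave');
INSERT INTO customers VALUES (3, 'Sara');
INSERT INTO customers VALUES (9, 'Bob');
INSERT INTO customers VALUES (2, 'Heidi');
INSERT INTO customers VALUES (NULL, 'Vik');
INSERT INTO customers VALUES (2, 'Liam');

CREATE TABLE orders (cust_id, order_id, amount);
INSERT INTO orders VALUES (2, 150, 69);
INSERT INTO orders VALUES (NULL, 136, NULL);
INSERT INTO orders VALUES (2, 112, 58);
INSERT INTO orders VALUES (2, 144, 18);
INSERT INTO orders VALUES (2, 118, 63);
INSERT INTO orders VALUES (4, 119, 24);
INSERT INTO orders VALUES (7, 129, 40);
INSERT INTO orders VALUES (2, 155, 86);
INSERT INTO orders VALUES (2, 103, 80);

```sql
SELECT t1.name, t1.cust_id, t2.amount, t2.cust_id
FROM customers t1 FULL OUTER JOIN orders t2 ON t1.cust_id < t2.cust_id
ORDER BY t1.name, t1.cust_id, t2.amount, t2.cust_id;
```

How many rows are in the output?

FULL OUTER JOIN keeps every row from both sides; unmatched rows get NULL for the other side's columns.
Matching on t1.cust_id < t2.cust_id. A NULL in a compared column never satisfies the condition.
Matched pairs: 11; unmatched t1 rows kept: 2; unmatched t2 rows kept: 7.
Total: 11 matched + 9 padded = 20 rows.

20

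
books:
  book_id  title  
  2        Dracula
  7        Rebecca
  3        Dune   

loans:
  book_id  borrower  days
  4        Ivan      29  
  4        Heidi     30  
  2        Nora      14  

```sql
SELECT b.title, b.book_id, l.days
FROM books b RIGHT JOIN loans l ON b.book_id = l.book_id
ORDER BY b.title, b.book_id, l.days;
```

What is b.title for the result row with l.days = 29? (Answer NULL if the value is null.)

RIGHT JOIN keeps every row from `loans`; unmatched rows get NULL for `books`'s columns.
Matching on b.book_id = l.book_id.
Matched pairs: 1; unmatched l rows kept: 2.

NULL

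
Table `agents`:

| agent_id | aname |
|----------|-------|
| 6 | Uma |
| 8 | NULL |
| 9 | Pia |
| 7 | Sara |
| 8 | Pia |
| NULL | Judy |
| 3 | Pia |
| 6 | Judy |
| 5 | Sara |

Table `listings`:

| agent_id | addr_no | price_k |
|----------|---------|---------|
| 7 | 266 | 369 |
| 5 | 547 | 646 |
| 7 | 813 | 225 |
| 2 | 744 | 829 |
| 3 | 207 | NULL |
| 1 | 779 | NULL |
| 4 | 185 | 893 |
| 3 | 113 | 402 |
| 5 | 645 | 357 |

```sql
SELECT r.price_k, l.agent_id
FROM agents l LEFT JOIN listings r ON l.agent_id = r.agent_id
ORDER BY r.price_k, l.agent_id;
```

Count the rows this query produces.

LEFT JOIN keeps every row from `agents`; unmatched rows get NULL for `listings`'s columns.
Matching on l.agent_id = r.agent_id. A NULL in a compared column never satisfies the condition.
- l (agent_id=6) has no partner → padded with NULL.
- l (agent_id=8) has no partner → padded with NULL.
- l (agent_id=9) has no partner → padded with NULL.
- l (agent_id=7) pairs with 2 row(s) of r.
- l (agent_id=8) has no partner → padded with NULL.
- l (agent_id=NULL) has no partner → padded with NULL.
- l (agent_id=3) pairs with 2 row(s) of r.
- l (agent_id=6) has no partner → padded with NULL.
- l (agent_id=5) pairs with 2 row(s) of r.
Total: 6 matched + 6 padded = 12 rows.

12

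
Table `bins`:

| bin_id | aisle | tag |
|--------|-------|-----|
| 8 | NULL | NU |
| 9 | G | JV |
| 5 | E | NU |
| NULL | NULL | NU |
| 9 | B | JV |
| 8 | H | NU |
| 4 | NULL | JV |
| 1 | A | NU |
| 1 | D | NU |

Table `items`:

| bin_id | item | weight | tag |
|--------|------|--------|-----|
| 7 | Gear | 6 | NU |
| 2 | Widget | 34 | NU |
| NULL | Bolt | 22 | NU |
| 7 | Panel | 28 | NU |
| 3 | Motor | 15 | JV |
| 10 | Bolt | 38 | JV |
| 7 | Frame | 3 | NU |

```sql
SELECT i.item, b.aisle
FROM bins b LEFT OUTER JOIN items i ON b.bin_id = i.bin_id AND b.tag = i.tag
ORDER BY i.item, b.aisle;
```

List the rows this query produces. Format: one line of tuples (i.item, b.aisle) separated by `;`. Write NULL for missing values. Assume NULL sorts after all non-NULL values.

(NULL, A); (NULL, B); (NULL, D); (NULL, E); (NULL, G); (NULL, H); (NULL, NULL); (NULL, NULL); (NULL, NULL)

LEFT JOIN keeps every row from `bins`; unmatched rows get NULL for `items`'s columns.
Matching on b.bin_id = i.bin_id AND b.tag = i.tag. A NULL in a compared column never satisfies the condition.
- b (bin_id=8, tag=NU) has no partner → padded with NULL.
- b (bin_id=9, tag=JV) has no partner → padded with NULL.
- b (bin_id=5, tag=NU) has no partner → padded with NULL.
- b (bin_id=NULL, tag=NU) has no partner → padded with NULL.
- b (bin_id=9, tag=JV) has no partner → padded with NULL.
- b (bin_id=8, tag=NU) has no partner → padded with NULL.
- b (bin_id=4, tag=JV) has no partner → padded with NULL.
- b (bin_id=1, tag=NU) has no partner → padded with NULL.
- b (bin_id=1, tag=NU) has no partner → padded with NULL.
After projecting and ordering:
i.item | b.aisle
NULL | A
NULL | B
NULL | D
NULL | E
NULL | G
NULL | H
NULL | NULL
NULL | NULL
NULL | NULL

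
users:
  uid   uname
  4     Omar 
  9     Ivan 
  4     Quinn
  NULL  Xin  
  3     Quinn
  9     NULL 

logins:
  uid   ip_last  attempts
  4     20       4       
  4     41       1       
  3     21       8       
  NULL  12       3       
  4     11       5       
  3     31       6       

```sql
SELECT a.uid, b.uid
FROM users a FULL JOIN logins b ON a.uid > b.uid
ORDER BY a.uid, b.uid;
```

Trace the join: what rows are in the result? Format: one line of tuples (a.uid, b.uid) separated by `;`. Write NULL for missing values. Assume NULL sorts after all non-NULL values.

(3, NULL); (4, 3); (4, 3); (4, 3); (4, 3); (9, 3); (9, 3); (9, 3); (9, 3); (9, 4); (9, 4); (9, 4); (9, 4); (9, 4); (9, 4); (NULL, NULL); (NULL, NULL)

FULL OUTER JOIN keeps every row from both sides; unmatched rows get NULL for the other side's columns.
Matching on a.uid > b.uid. A NULL in a compared column never satisfies the condition.
- a[0] uid=4 → 2 match(es) in b → 2 row(s).
- a[1] uid=9 → 5 match(es) in b → 5 row(s).
- a[2] uid=4 → 2 match(es) in b → 2 row(s).
- a[3] uid=NULL → no match; kept with NULLs on the b side.
- a[4] uid=3 → no match; kept with NULLs on the b side.
- a[5] uid=9 → 5 match(es) in b → 5 row(s).
- 1 row(s) from b found no a partner → padded with NULL.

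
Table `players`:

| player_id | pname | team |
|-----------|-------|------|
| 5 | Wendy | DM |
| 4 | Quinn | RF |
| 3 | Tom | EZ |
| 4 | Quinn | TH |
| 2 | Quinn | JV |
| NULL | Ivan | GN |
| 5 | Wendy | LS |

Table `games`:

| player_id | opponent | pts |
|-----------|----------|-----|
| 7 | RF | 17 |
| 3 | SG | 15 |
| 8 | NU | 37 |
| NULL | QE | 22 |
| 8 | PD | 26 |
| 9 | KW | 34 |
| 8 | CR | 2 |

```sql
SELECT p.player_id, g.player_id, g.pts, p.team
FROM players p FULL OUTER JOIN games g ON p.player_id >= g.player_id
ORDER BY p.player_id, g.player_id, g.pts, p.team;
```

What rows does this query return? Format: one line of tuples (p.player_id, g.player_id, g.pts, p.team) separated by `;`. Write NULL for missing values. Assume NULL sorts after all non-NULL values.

FULL OUTER JOIN keeps every row from both sides; unmatched rows get NULL for the other side's columns.
Matching on p.player_id >= g.player_id. A NULL in a compared column never satisfies the condition.
- p (player_id=5) pairs with 1 row(s) of g.
- p (player_id=4) pairs with 1 row(s) of g.
- p (player_id=3) pairs with 1 row(s) of g.
- p (player_id=4) pairs with 1 row(s) of g.
- p (player_id=2) has no partner → padded with NULL.
- p (player_id=NULL) has no partner → padded with NULL.
- p (player_id=5) pairs with 1 row(s) of g.
- 6 g row(s) had no p match → kept, p columns NULL.

(2, NULL, NULL, JV); (3, 3, 15, EZ); (4, 3, 15, RF); (4, 3, 15, TH); (5, 3, 15, DM); (5, 3, 15, LS); (NULL, 7, 17, NULL); (NULL, 8, 2, NULL); (NULL, 8, 26, NULL); (NULL, 8, 37, NULL); (NULL, 9, 34, NULL); (NULL, NULL, 22, NULL); (NULL, NULL, NULL, GN)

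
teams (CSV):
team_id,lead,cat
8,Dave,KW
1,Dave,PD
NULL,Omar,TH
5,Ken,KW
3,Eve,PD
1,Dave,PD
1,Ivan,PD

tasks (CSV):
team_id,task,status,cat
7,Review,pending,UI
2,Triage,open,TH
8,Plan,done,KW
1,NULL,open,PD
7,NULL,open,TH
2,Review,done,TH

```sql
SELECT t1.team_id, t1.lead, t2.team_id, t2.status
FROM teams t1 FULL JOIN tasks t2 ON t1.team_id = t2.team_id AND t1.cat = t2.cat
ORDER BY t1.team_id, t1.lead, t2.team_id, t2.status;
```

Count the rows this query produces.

FULL OUTER JOIN keeps every row from both sides; unmatched rows get NULL for the other side's columns.
Matching on t1.team_id = t2.team_id AND t1.cat = t2.cat. A NULL in a compared column never satisfies the condition.
Matched pairs: 4; unmatched t1 rows kept: 3; unmatched t2 rows kept: 4.
Total: 4 matched + 7 padded = 11 rows.

11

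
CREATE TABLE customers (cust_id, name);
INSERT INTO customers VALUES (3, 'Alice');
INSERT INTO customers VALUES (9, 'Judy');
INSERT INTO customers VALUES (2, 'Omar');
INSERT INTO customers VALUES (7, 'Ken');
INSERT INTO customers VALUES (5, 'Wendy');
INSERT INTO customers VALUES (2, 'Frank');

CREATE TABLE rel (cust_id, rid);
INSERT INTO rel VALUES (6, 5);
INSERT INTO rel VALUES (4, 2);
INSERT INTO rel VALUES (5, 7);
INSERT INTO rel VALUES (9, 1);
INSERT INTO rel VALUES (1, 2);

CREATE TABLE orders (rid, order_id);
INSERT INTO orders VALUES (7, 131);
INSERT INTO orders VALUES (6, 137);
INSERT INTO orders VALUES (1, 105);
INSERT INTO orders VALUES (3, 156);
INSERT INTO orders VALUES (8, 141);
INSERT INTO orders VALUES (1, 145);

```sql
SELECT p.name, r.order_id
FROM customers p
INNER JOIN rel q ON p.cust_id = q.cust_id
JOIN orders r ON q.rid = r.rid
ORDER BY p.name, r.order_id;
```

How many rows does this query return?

3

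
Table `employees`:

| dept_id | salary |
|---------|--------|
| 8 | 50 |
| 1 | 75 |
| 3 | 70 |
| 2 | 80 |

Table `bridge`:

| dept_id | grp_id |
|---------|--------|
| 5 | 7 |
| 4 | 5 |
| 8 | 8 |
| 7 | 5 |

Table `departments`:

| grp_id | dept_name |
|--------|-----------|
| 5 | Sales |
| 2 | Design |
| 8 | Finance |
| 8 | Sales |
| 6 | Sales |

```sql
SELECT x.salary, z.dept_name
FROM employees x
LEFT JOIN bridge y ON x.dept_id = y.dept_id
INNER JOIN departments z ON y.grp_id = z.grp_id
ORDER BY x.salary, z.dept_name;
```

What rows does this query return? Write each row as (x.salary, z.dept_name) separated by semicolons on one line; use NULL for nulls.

(50, Finance); (50, Sales)

Step 1 — x LEFT JOIN y on dept_id → 4 row(s).
Then INNER JOIN `departments z` on grp_id: keep only rows whose y.grp_id appears in z.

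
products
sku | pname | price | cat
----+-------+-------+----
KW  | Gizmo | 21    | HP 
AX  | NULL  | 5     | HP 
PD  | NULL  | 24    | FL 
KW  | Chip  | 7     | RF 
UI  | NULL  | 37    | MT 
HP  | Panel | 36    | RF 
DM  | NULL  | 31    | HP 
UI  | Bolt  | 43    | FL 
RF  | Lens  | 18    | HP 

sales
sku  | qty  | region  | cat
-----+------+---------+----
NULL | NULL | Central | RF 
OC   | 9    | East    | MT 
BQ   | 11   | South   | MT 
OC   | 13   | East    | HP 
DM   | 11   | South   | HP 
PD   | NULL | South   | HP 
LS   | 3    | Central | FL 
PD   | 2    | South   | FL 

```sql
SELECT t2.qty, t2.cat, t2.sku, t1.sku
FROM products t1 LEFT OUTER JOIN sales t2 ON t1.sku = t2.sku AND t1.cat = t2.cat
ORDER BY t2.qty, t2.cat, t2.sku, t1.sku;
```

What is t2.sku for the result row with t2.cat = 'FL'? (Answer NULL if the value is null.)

PD

LEFT JOIN keeps every row from `products`; unmatched rows get NULL for `sales`'s columns.
Matching on t1.sku = t2.sku AND t1.cat = t2.cat. A NULL in a compared column never satisfies the condition.
- t1 (sku=KW, cat=HP) has no partner → padded with NULL.
- t1 (sku=AX, cat=HP) has no partner → padded with NULL.
- t1 (sku=PD, cat=FL) pairs with 1 row(s) of t2.
- t1 (sku=KW, cat=RF) has no partner → padded with NULL.
- t1 (sku=UI, cat=MT) has no partner → padded with NULL.
- t1 (sku=HP, cat=RF) has no partner → padded with NULL.
- t1 (sku=DM, cat=HP) pairs with 1 row(s) of t2.
- t1 (sku=UI, cat=FL) has no partner → padded with NULL.
- t1 (sku=RF, cat=HP) has no partner → padded with NULL.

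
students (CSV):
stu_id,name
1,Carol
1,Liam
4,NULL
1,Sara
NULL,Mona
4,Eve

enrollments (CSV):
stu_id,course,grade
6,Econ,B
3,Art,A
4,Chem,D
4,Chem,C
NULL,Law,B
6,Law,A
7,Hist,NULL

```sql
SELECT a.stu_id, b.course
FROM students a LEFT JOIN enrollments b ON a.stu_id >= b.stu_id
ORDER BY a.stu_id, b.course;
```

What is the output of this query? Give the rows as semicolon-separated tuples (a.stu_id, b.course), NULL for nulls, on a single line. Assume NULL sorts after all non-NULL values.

LEFT JOIN keeps every row from `students`; unmatched rows get NULL for `enrollments`'s columns.
Matching on a.stu_id >= b.stu_id. A NULL in a compared column never satisfies the condition.
- a[0] stu_id=1 → no match; kept with NULLs on the b side.
- a[1] stu_id=1 → no match; kept with NULLs on the b side.
- a[2] stu_id=4 → 3 match(es) in b → 3 row(s).
- a[3] stu_id=1 → no match; kept with NULLs on the b side.
- a[4] stu_id=NULL → no match; kept with NULLs on the b side.
- a[5] stu_id=4 → 3 match(es) in b → 3 row(s).
After projecting and ordering:
a.stu_id | b.course
1 | NULL
1 | NULL
1 | NULL
4 | Art
4 | Art
4 | Chem
4 | Chem
4 | Chem
4 | Chem
NULL | NULL

(1, NULL); (1, NULL); (1, NULL); (4, Art); (4, Art); (4, Chem); (4, Chem); (4, Chem); (4, Chem); (NULL, NULL)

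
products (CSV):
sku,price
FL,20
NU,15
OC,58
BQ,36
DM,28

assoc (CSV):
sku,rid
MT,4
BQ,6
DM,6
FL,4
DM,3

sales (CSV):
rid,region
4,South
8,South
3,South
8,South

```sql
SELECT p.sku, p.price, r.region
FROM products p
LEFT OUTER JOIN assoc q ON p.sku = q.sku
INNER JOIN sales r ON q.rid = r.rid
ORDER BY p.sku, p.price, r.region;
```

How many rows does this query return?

2

Step 1 — p LEFT JOIN q on sku → 6 row(s).
Then INNER JOIN `sales r` on rid: keep only rows whose q.rid appears in r.
Result: 2 row(s).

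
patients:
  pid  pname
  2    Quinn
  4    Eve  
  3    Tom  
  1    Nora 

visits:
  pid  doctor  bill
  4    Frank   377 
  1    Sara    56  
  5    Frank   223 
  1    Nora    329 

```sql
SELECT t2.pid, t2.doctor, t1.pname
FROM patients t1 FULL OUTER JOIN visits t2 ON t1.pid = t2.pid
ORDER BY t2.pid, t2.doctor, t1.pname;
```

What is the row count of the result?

6

FULL OUTER JOIN keeps every row from both sides; unmatched rows get NULL for the other side's columns.
Matching on t1.pid = t2.pid.
- t1[0] pid=2 → no match; kept with NULLs on the t2 side.
- t1[1] pid=4 → 1 match(es) in t2 → 1 row(s).
- t1[2] pid=3 → no match; kept with NULLs on the t2 side.
- t1[3] pid=1 → 2 match(es) in t2 → 2 row(s).
- 1 row(s) from t2 found no t1 partner → padded with NULL.
Total: 3 matched + 3 padded = 6 rows.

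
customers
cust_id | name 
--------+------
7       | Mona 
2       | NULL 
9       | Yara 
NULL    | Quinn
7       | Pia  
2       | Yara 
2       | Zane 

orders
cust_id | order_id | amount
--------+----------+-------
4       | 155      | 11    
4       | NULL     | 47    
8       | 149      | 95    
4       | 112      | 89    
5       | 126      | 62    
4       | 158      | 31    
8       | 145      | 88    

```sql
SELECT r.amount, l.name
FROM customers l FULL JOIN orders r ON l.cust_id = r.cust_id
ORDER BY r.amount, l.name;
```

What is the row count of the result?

14

FULL OUTER JOIN keeps every row from both sides; unmatched rows get NULL for the other side's columns.
Matching on l.cust_id = r.cust_id. A NULL in a compared column never satisfies the condition.
Matched pairs: 0; unmatched l rows kept: 7; unmatched r rows kept: 7.
Total: 0 matched + 14 padded = 14 rows.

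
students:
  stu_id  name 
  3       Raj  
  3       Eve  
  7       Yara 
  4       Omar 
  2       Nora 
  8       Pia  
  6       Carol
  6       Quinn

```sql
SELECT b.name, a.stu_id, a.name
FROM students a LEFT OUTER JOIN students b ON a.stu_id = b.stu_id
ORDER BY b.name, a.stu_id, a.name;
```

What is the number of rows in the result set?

12

LEFT JOIN keeps every row from `students a`; unmatched rows get NULL for `students b`'s columns.
Matching on a.stu_id = b.stu_id.
Matched pairs: 12; unmatched a rows kept: 0.
Total: 12 rows.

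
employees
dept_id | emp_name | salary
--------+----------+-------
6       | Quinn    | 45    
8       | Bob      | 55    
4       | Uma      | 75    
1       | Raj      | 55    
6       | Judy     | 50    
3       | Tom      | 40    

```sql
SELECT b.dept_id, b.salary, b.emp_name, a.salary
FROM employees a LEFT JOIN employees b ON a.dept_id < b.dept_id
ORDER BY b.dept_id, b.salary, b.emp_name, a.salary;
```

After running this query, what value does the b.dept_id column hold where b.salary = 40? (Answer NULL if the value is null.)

3

LEFT JOIN keeps every row from `employees a`; unmatched rows get NULL for `employees b`'s columns.
Matching on a.dept_id < b.dept_id.
- a (dept_id=6) pairs with 1 row(s) of b.
- a (dept_id=8) has no partner → padded with NULL.
- a (dept_id=4) pairs with 3 row(s) of b.
- a (dept_id=1) pairs with 5 row(s) of b.
- a (dept_id=6) pairs with 1 row(s) of b.
- a (dept_id=3) pairs with 4 row(s) of b.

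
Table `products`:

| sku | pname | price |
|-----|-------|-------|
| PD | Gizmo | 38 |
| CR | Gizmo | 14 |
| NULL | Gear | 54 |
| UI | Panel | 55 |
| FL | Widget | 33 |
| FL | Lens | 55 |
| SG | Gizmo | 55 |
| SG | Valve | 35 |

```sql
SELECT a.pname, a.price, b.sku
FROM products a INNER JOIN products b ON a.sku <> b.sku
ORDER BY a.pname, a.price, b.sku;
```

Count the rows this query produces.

38

INNER JOIN keeps only pairs where the ON condition holds.
Matching on a.sku <> b.sku. A NULL in a compared column never satisfies the condition.
- a row (sku=PD): matches 6 b row(s) → 6 output row(s).
- a row (sku=CR): matches 6 b row(s) → 6 output row(s).
- a row (sku=NULL): no match → dropped.
- a row (sku=UI): matches 6 b row(s) → 6 output row(s).
- a row (sku=FL): matches 5 b row(s) → 5 output row(s).
- a row (sku=FL): matches 5 b row(s) → 5 output row(s).
- a row (sku=SG): matches 5 b row(s) → 5 output row(s).
- a row (sku=SG): matches 5 b row(s) → 5 output row(s).
Total: 38 rows.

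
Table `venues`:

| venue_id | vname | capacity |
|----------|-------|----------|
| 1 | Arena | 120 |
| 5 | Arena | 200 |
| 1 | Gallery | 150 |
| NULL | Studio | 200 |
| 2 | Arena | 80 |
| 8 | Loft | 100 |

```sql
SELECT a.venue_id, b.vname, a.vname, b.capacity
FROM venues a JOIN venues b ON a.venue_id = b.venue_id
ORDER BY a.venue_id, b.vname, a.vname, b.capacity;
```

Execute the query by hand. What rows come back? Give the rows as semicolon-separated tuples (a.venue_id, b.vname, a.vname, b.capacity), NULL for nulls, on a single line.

(1, Arena, Arena, 120); (1, Arena, Gallery, 120); (1, Gallery, Arena, 150); (1, Gallery, Gallery, 150); (2, Arena, Arena, 80); (5, Arena, Arena, 200); (8, Loft, Loft, 100)

INNER JOIN keeps only pairs where the ON condition holds.
Matching on a.venue_id = b.venue_id. A NULL in a compared column never satisfies the condition.
- a[0] venue_id=1 → 2 match(es) in b → 2 row(s).
- a[1] venue_id=5 → 1 match(es) in b → 1 row(s).
- a[2] venue_id=1 → 2 match(es) in b → 2 row(s).
- a[3] venue_id=NULL → no match; dropped.
- a[4] venue_id=2 → 1 match(es) in b → 1 row(s).
- a[5] venue_id=8 → 1 match(es) in b → 1 row(s).
After projecting and ordering:
a.venue_id | b.vname | a.vname | b.capacity
1 | Arena | Arena | 120
1 | Arena | Gallery | 120
1 | Gallery | Arena | 150
1 | Gallery | Gallery | 150
2 | Arena | Arena | 80
5 | Arena | Arena | 200
8 | Loft | Loft | 100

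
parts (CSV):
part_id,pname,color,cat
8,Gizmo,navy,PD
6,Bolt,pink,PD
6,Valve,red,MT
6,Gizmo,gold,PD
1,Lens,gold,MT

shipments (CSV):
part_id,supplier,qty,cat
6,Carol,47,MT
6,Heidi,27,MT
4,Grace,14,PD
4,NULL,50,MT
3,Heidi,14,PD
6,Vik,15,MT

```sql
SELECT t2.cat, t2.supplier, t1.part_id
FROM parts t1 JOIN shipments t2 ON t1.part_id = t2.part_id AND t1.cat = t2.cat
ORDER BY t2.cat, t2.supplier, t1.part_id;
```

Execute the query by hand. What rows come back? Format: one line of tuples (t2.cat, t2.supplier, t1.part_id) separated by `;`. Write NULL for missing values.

(MT, Carol, 6); (MT, Heidi, 6); (MT, Vik, 6)

INNER JOIN keeps only pairs where the ON condition holds.
Matching on t1.part_id = t2.part_id AND t1.cat = t2.cat.
- t1 row (part_id=8, cat=PD): no match → dropped.
- t1 row (part_id=6, cat=PD): no match → dropped.
- t1 row (part_id=6, cat=MT): matches 3 t2 row(s) → 3 output row(s).
- t1 row (part_id=6, cat=PD): no match → dropped.
- t1 row (part_id=1, cat=MT): no match → dropped.
After projecting and ordering:
t2.cat | t2.supplier | t1.part_id
MT | Carol | 6
MT | Heidi | 6
MT | Vik | 6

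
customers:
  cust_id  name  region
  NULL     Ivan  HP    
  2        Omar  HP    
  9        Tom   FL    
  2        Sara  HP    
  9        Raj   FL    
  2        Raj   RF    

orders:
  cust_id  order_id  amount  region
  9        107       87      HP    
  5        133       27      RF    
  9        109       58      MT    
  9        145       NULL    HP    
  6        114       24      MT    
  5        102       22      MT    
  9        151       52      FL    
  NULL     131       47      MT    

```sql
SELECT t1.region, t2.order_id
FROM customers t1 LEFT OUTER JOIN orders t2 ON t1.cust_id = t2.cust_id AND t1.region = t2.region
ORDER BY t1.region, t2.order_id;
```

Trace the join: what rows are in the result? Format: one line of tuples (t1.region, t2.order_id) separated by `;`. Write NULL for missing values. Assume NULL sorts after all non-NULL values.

(FL, 151); (FL, 151); (HP, NULL); (HP, NULL); (HP, NULL); (RF, NULL)

LEFT JOIN keeps every row from `customers`; unmatched rows get NULL for `orders`'s columns.
Matching on t1.cust_id = t2.cust_id AND t1.region = t2.region. A NULL in a compared column never satisfies the condition.
- t1 row (cust_id=NULL, region=HP): no match → kept, t2 columns NULL.
- t1 row (cust_id=2, region=HP): no match → kept, t2 columns NULL.
- t1 row (cust_id=9, region=FL): matches 1 t2 row(s) → 1 output row(s).
- t1 row (cust_id=2, region=HP): no match → kept, t2 columns NULL.
- t1 row (cust_id=9, region=FL): matches 1 t2 row(s) → 1 output row(s).
- t1 row (cust_id=2, region=RF): no match → kept, t2 columns NULL.
After projecting and ordering:
t1.region | t2.order_id
FL | 151
FL | 151
HP | NULL
HP | NULL
HP | NULL
RF | NULL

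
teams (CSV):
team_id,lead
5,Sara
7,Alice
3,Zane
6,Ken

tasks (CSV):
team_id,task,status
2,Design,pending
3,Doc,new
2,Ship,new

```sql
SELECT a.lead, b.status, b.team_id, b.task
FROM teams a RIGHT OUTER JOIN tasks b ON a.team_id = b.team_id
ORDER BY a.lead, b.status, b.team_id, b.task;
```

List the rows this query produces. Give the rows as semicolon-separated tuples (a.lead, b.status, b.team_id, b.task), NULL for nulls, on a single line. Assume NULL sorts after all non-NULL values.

RIGHT JOIN keeps every row from `tasks`; unmatched rows get NULL for `teams`'s columns.
Matching on a.team_id = b.team_id.
- team_id=5: no matching b row.
- team_id=7: no matching b row.
- team_id=3: 1 matching b row(s), so 1 row(s) emitted.
- team_id=6: no matching b row.
- 2 row(s) from b found no a partner → padded with NULL.
After projecting and ordering:
a.lead | b.status | b.team_id | b.task
Zane | new | 3 | Doc
NULL | new | 2 | Ship
NULL | pending | 2 | Design

(Zane, new, 3, Doc); (NULL, new, 2, Ship); (NULL, pending, 2, Design)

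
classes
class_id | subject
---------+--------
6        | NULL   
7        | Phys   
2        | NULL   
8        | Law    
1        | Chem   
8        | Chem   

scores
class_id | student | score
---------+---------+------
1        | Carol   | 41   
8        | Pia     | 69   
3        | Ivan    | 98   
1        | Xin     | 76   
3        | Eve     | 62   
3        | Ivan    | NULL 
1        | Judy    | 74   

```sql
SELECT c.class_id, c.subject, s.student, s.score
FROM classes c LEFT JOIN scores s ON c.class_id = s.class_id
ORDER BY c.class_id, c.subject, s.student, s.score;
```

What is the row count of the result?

8

LEFT JOIN keeps every row from `classes`; unmatched rows get NULL for `scores`'s columns.
Matching on c.class_id = s.class_id.
Matched pairs: 5; unmatched c rows kept: 3.
Total: 5 matched + 3 padded = 8 rows.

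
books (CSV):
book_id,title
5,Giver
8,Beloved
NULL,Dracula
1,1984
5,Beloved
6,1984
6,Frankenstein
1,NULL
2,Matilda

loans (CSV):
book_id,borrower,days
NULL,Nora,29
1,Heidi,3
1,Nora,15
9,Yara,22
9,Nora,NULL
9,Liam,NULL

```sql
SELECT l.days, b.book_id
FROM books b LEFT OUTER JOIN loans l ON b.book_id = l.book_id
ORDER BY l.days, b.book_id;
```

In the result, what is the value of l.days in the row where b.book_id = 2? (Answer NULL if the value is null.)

LEFT JOIN keeps every row from `books`; unmatched rows get NULL for `loans`'s columns.
Matching on b.book_id = l.book_id. A NULL in a compared column never satisfies the condition.
Matched pairs: 4; unmatched b rows kept: 7.

NULL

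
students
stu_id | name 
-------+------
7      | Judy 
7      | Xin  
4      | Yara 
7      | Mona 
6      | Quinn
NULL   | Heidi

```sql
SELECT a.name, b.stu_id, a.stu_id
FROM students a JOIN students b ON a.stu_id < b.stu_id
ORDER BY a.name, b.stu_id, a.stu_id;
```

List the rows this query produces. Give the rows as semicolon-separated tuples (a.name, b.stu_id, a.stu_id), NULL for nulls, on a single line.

INNER JOIN keeps only pairs where the ON condition holds.
Matching on a.stu_id < b.stu_id. A NULL in a compared column never satisfies the condition.
- stu_id=7: no matching b row, dropped.
- stu_id=7: no matching b row, dropped.
- stu_id=4: 4 matching b row(s), so 4 row(s) emitted.
- stu_id=7: no matching b row, dropped.
- stu_id=6: 3 matching b row(s), so 3 row(s) emitted.
- stu_id=NULL: no matching b row, dropped.
After projecting and ordering:
a.name | b.stu_id | a.stu_id
Quinn | 7 | 6
Quinn | 7 | 6
Quinn | 7 | 6
Yara | 6 | 4
Yara | 7 | 4
Yara | 7 | 4
Yara | 7 | 4

(Quinn, 7, 6); (Quinn, 7, 6); (Quinn, 7, 6); (Yara, 6, 4); (Yara, 7, 4); (Yara, 7, 4); (Yara, 7, 4)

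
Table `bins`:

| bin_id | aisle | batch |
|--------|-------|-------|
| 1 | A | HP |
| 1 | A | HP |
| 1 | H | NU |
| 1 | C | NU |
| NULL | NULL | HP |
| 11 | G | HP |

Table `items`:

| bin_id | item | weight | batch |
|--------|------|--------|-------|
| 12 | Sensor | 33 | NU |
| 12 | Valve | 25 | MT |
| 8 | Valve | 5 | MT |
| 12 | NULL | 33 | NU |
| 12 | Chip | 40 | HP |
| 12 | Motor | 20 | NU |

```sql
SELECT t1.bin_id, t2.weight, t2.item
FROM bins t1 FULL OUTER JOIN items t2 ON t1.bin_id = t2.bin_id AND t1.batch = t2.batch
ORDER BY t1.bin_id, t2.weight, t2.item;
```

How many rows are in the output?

12

FULL OUTER JOIN keeps every row from both sides; unmatched rows get NULL for the other side's columns.
Matching on t1.bin_id = t2.bin_id AND t1.batch = t2.batch. A NULL in a compared column never satisfies the condition.
- t1 (bin_id=1, batch=HP) has no partner → padded with NULL.
- t1 (bin_id=1, batch=HP) has no partner → padded with NULL.
- t1 (bin_id=1, batch=NU) has no partner → padded with NULL.
- t1 (bin_id=1, batch=NU) has no partner → padded with NULL.
- t1 (bin_id=NULL, batch=HP) has no partner → padded with NULL.
- t1 (bin_id=11, batch=HP) has no partner → padded with NULL.
- 6 t2 row(s) had no t1 match → kept, t1 columns NULL.
Total: 0 matched + 12 padded = 12 rows.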